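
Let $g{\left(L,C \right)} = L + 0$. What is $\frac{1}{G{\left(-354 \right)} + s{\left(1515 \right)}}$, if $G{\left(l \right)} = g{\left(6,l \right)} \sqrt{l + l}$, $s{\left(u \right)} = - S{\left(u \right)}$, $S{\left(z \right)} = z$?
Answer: $- \frac{505}{773571} - \frac{4 i \sqrt{177}}{773571} \approx -0.00065282 - 6.8793 \cdot 10^{-5} i$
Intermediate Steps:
$g{\left(L,C \right)} = L$
$s{\left(u \right)} = - u$
$G{\left(l \right)} = 6 \sqrt{2} \sqrt{l}$ ($G{\left(l \right)} = 6 \sqrt{l + l} = 6 \sqrt{2 l} = 6 \sqrt{2} \sqrt{l}$)
$\frac{1}{G{\left(-354 \right)} + s{\left(1515 \right)}} = \frac{1}{6 \sqrt{2} \sqrt{-354} - 1515} = \frac{1}{6 \sqrt{2} i \sqrt{354} - 1515} = \frac{1}{12 i \sqrt{177} - 1515} = \frac{1}{-1515 + 12 i \sqrt{177}}$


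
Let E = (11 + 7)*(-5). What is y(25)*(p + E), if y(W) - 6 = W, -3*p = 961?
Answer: -38161/3 ≈ -12720.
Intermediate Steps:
p = -961/3 (p = -⅓*961 = -961/3 ≈ -320.33)
y(W) = 6 + W
E = -90 (E = 18*(-5) = -90)
y(25)*(p + E) = (6 + 25)*(-961/3 - 90) = 31*(-1231/3) = -38161/3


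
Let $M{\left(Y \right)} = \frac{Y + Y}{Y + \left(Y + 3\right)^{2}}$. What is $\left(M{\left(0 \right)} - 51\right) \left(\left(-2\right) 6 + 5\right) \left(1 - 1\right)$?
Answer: $0$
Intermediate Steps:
$M{\left(Y \right)} = \frac{2 Y}{Y + \left(3 + Y\right)^{2}}$
$\left(M{\left(0 \right)} - 51\right) \left(\left(-2\right) 6 + 5\right) \left(1 - 1\right) = \left(2 \cdot 0 \frac{1}{0 + \left(3 + 0\right)^{2}} - 51\right) \left(\left(-2\right) 6 + 5\right) \left(1 - 1\right) = \left(2 \cdot 0 \frac{1}{0 + 3^{2}} - 51\right) \left(-12 + 5\right) 0 = \left(2 \cdot 0 \frac{1}{0 + 9} - 51\right) \left(\left(-7\right) 0\right) = \left(2 \cdot 0 \cdot \frac{1}{9} - 51\right) 0 = \left(0 - 51\right) 0 = \left(-51\right) 0 = 0$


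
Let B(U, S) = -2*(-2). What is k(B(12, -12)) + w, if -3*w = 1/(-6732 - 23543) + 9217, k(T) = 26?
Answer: -276683224/90825 ≈ -3046.3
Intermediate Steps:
B(U, S) = 4
w = -279044674/90825 (w = -(1/(-6732 - 23543) + 9217)/3 = -(1/(-30275) + 9217)/3 = -(-1/30275 + 9217)/3 = -⅓*279044674/30275 = -279044674/90825 ≈ -3072.3)
k(B(12, -12)) + w = 26 - 279044674/90825 = -276683224/90825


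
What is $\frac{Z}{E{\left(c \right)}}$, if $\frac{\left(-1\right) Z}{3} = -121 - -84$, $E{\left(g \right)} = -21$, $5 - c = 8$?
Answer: $- \frac{37}{7} \approx -5.2857$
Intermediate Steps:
$c = -3$ ($c = 5 - 8 = -3$)
$Z = 111$ ($Z = - 3 \left(-121 - -84\right) = - 3 \left(-121 + 84\right) = \left(-3\right) \left(-37\right) = 111$)
$\frac{Z}{E{\left(c \right)}} = \frac{111}{-21} = 111 \left(- \frac{1}{21}\right) = - \frac{37}{7}$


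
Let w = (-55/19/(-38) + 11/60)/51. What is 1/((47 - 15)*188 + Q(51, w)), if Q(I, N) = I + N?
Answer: 1104660/6701977841 ≈ 0.00016483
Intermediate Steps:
w = 5621/1104660 (w = (-55*1/19*(-1/38) + 11*(1/60))*(1/51) = (-55/19*(-1/38) + 11/60)*(1/51) = (55/722 + 11/60)*(1/51) = (5621/21660)*(1/51) = 5621/1104660 ≈ 0.0050884)
1/((47 - 15)*188 + Q(51, w)) = 1/((47 - 15)*188 + (51 + 5621/1104660)) = 1/(32*188 + 56343281/1104660) = 1/(6016 + 56343281/1104660) = 1/(6701977841/1104660) = 1104660/6701977841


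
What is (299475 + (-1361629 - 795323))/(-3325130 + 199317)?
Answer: 1857477/3125813 ≈ 0.59424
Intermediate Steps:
(299475 + (-1361629 - 795323))/(-3325130 + 199317) = (299475 - 2156952)/(-3125813) = -1857477*(-1/3125813) = 1857477/3125813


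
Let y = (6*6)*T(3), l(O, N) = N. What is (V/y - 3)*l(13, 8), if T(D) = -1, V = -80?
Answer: -56/9 ≈ -6.2222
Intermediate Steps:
y = -36 (y = (6*6)*(-1) = 36*(-1) = -36)
(V/y - 3)*l(13, 8) = (-80/(-36) - 3)*8 = (-80*(-1/36) - 3)*8 = (20/9 - 3)*8 = -7/9*8 = -56/9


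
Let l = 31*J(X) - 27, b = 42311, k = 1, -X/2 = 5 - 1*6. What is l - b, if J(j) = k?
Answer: -42307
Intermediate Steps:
X = 2 (X = -2*(5 - 1*6) = -2*(5 - 6) = -2*(-1) = 2)
J(j) = 1
l = 4 (l = 31*1 - 27 = 31 - 27 = 4)
l - b = 4 - 1*42311 = 4 - 42311 = -42307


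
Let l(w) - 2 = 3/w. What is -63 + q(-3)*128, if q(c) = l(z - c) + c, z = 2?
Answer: -571/5 ≈ -114.20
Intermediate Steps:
l(w) = 2 + 3/w
q(c) = 2 + c + 3/(2 - c) (q(c) = (2 + 3/(2 - c)) + c = 2 + c + 3/(2 - c))
-63 + q(-3)*128 = -63 + ((-7 + (-3)²)/(-2 - 3))*128 = -63 + ((-7 + 9)/(-5))*128 = -63 - ⅕*2*128 = -63 - ⅖*128 = -63 - 256/5 = -571/5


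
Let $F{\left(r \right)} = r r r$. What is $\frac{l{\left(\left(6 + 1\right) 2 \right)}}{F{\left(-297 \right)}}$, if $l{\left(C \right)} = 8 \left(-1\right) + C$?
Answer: $- \frac{2}{8732691} \approx -2.2902 \cdot 10^{-7}$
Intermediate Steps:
$l{\left(C \right)} = -8 + C$
$F{\left(r \right)} = r^{3}$ ($F{\left(r \right)} = r^{2} r = r^{3}$)
$\frac{l{\left(\left(6 + 1\right) 2 \right)}}{F{\left(-297 \right)}} = \frac{-8 + \left(6 + 1\right) 2}{\left(-297\right)^{3}} = \frac{-8 + 7 \cdot 2}{-26198073} = \left(-8 + 14\right) \left(- \frac{1}{26198073}\right) = 6 \left(- \frac{1}{26198073}\right) = - \frac{2}{8732691}$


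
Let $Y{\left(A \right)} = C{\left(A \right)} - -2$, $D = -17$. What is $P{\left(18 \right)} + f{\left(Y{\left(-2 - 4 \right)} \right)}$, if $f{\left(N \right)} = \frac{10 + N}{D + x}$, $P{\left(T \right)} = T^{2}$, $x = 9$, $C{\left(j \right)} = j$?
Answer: $\frac{1293}{4} \approx 323.25$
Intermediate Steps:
$Y{\left(A \right)} = 2 + A$ ($Y{\left(A \right)} = A - -2 = A + 2 = 2 + A$)
$f{\left(N \right)} = - \frac{5}{4} - \frac{N}{8}$ ($f{\left(N \right)} = \frac{10 + N}{-17 + 9} = \frac{10 + N}{-8} = \left(10 + N\right) \left(- \frac{1}{8}\right) = - \frac{5}{4} - \frac{N}{8}$)
$P{\left(18 \right)} + f{\left(Y{\left(-2 - 4 \right)} \right)} = 18^{2} - \left(\frac{5}{4} + \frac{2 - 6}{8}\right) = 324 - \left(\frac{5}{4} + \frac{2 - 6}{8}\right) = 324 - \frac{3}{4} = \frac{1293}{4}$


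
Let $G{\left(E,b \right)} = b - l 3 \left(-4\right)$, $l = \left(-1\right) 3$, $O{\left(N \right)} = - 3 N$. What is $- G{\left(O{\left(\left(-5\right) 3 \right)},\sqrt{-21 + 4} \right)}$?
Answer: $36 - i \sqrt{17} \approx 36.0 - 4.1231 i$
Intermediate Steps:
$l = -3$
$G{\left(E,b \right)} = -36 + b$ ($G{\left(E,b \right)} = b - \left(-3\right) 3 \left(-4\right) = b - \left(-9\right) \left(-4\right) = b - 36 = -36 + b$)
$- G{\left(O{\left(\left(-5\right) 3 \right)},\sqrt{-21 + 4} \right)} = - (-36 + \sqrt{-21 + 4}) = - (-36 + \sqrt{-17}) = - (-36 + i \sqrt{17}) = 36 - i \sqrt{17}$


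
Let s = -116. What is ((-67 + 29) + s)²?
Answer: 23716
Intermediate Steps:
((-67 + 29) + s)² = ((-67 + 29) - 116)² = (-38 - 116)² = (-154)² = 23716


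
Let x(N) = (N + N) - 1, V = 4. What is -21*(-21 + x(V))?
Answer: 294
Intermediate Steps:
x(N) = -1 + 2*N (x(N) = 2*N - 1 = -1 + 2*N)
-21*(-21 + x(V)) = -21*(-21 + (-1 + 2*4)) = -21*(-21 + (-1 + 8)) = -21*(-21 + 7) = -21*(-14) = 294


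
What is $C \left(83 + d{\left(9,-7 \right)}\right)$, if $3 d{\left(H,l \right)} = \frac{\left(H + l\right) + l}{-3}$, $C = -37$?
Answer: $- \frac{27824}{9} \approx -3091.6$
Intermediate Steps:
$d{\left(H,l \right)} = - \frac{2 l}{9} - \frac{H}{9}$ ($d{\left(H,l \right)} = \frac{\left(\left(H + l\right) + l\right) \frac{1}{-3}}{3} = \frac{\left(H + 2 l\right) \left(- \frac{1}{3}\right)}{3} = \frac{- \frac{2 l}{3} - \frac{H}{3}}{3} = - \frac{2 l}{9} - \frac{H}{9}$)
$C \left(83 + d{\left(9,-7 \right)}\right) = - 37 \left(83 - - \frac{5}{9}\right) = - 37 \left(83 + \left(\frac{14}{9} - 1\right)\right) = - 37 \left(83 + \frac{5}{9}\right) = \left(-37\right) \frac{752}{9} = - \frac{27824}{9}$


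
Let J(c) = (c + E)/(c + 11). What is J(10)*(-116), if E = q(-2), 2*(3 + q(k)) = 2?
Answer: -928/21 ≈ -44.190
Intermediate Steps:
q(k) = -2 (q(k) = -3 + (½)*2 = -3 + 1 = -2)
E = -2
J(c) = (-2 + c)/(11 + c) (J(c) = (c - 2)/(c + 11) = (-2 + c)/(11 + c))
J(10)*(-116) = ((-2 + 10)/(11 + 10))*(-116) = (8/21)*(-116) = -928/21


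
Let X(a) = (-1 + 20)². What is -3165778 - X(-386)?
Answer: -3166139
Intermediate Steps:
X(a) = 361 (X(a) = 19² = 361)
-3165778 - X(-386) = -3165778 - 1*361 = -3165778 - 361 = -3166139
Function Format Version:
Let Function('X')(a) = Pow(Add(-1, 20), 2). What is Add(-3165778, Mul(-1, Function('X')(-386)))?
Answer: -3166139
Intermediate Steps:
Function('X')(a) = 361 (Function('X')(a) = Pow(19, 2) = 361)
Add(-3165778, Mul(-1, Function('X')(-386))) = Add(-3165778, Mul(-1, 361)) = Add(-3165778, -361) = -3166139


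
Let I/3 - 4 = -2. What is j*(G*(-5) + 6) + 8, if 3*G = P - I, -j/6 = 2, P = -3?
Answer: -244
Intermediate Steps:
I = 6 (I = 12 + 3*(-2) = 12 - 6 = 6)
j = -12 (j = -6*2 = -12)
G = -3 (G = (-3 - 1*6)/3 = (-3 - 6)/3 = (⅓)*(-9) = -3)
j*(G*(-5) + 6) + 8 = -12*(-3*(-5) + 6) + 8 = -12*(15 + 6) + 8 = -12*21 + 8 = -252 + 8 = -244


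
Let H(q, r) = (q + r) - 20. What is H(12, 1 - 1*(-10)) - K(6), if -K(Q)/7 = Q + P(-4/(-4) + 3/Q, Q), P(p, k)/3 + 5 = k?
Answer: 66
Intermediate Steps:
P(p, k) = -15 + 3*k
H(q, r) = -20 + q + r
K(Q) = 105 - 28*Q (K(Q) = -7*(Q + (-15 + 3*Q)) = -7*(-15 + 4*Q) = 105 - 28*Q)
H(12, 1 - 1*(-10)) - K(6) = (-20 + 12 + (1 - 1*(-10))) - (105 - 28*6) = (-20 + 12 + (1 + 10)) - (105 - 168) = (-20 + 12 + 11) - 1*(-63) = 3 + 63 = 66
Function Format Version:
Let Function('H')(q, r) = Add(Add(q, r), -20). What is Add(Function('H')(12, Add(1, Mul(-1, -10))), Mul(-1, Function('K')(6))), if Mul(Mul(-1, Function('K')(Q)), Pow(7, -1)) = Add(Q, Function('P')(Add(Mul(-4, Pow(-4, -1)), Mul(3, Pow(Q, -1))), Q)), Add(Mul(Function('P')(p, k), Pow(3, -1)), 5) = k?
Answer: 66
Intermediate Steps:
Function('P')(p, k) = Add(-15, Mul(3, k))
Function('H')(q, r) = Add(-20, q, r)
Function('K')(Q) = Add(105, Mul(-28, Q)) (Function('K')(Q) = Mul(-7, Add(Q, Add(-15, Mul(3, Q)))) = Mul(-7, Add(-15, Mul(4, Q))) = Add(105, Mul(-28, Q)))
Add(Function('H')(12, Add(1, Mul(-1, -10))), Mul(-1, Function('K')(6))) = Add(Add(-20, 12, Add(1, Mul(-1, -10))), Mul(-1, Add(105, Mul(-28, 6)))) = Add(Add(-20, 12, Add(1, 10)), Mul(-1, Add(105, -168))) = Add(Add(-20, 12, 11), Mul(-1, -63)) = Add(3, 63) = 66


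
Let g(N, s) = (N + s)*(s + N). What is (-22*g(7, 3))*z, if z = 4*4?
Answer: -35200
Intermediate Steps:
g(N, s) = (N + s)² (g(N, s) = (N + s)*(N + s) = (N + s)²)
z = 16
(-22*g(7, 3))*z = -22*(7 + 3)²*16 = -22*10²*16 = -22*100*16 = -2200*16 = -35200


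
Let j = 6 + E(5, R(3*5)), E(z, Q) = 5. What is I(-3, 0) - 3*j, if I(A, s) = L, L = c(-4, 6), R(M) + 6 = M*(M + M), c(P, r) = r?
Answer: -27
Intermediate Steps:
R(M) = -6 + 2*M² (R(M) = -6 + M*(M + M) = -6 + M*(2*M) = -6 + 2*M²)
L = 6
I(A, s) = 6
j = 11 (j = 6 + 5 = 11)
I(-3, 0) - 3*j = 6 - 3*11 = 6 - 33 = -27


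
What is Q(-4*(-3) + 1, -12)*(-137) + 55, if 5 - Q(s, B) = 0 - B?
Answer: 1014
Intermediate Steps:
Q(s, B) = 5 + B (Q(s, B) = 5 - (0 - B) = 5 - (-1)*B = 5 + B)
Q(-4*(-3) + 1, -12)*(-137) + 55 = (5 - 12)*(-137) + 55 = -7*(-137) + 55 = 959 + 55 = 1014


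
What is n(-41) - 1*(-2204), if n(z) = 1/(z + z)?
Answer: 180727/82 ≈ 2204.0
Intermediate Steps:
n(z) = 1/(2*z)
n(-41) - 1*(-2204) = (1/2)/(-41) - 1*(-2204) = (1/2)*(-1/41) + 2204 = -1/82 + 2204 = 180727/82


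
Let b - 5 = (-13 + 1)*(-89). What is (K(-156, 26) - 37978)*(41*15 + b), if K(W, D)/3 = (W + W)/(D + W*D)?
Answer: -9936503152/155 ≈ -6.4106e+7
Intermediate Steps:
K(W, D) = 6*W/(D + D*W) (K(W, D) = 3*((W + W)/(D + W*D)) = 3*((2*W)/(D + D*W)) = 3*(2*W/(D + D*W)) = 6*W/(D + D*W))
b = 1073 (b = 5 + (-13 + 1)*(-89) = 5 - 12*(-89) = 5 + 1068 = 1073)
(K(-156, 26) - 37978)*(41*15 + b) = (6*(-156)/(26*(1 - 156)) - 37978)*(41*15 + 1073) = (6*(-156)*(1/26)/(-155) - 37978)*(615 + 1073) = (6*(-156)*(1/26)*(-1/155) - 37978)*1688 = (36/155 - 37978)*1688 = -5886554/155*1688 = -9936503152/155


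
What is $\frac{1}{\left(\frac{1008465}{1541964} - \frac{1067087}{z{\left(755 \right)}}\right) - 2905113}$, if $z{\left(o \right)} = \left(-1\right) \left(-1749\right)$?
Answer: $- \frac{898965012}{2612142824884217} \approx -3.4415 \cdot 10^{-7}$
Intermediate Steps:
$z{\left(o \right)} = 1749$
$\frac{1}{\left(\frac{1008465}{1541964} - \frac{1067087}{z{\left(755 \right)}}\right) - 2905113} = \frac{1}{\left(\frac{1008465}{1541964} - \frac{1067087}{1749}\right) - 2905113} = \frac{1}{\left(1008465 \cdot \frac{1}{1541964} - \frac{1067087}{1749}\right) - 2905113} = \frac{1}{\left(\frac{336155}{513988} - \frac{1067087}{1749}\right) - 2905113} = \frac{1}{- \frac{547881977861}{898965012} - 2905113} = \frac{1}{- \frac{2612142824884217}{898965012}} = - \frac{898965012}{2612142824884217}$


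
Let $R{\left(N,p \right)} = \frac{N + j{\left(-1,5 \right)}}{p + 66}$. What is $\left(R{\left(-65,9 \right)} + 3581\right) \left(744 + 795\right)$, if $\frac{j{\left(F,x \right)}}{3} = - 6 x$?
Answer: $\frac{27539892}{5} \approx 5.508 \cdot 10^{6}$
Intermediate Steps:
$j{\left(F,x \right)} = - 18 x$ ($j{\left(F,x \right)} = 3 \left(- 6 x\right) = - 18 x$)
$R{\left(N,p \right)} = \frac{-90 + N}{66 + p}$ ($R{\left(N,p \right)} = \frac{N - 90}{p + 66} = \frac{N - 90}{66 + p} = \frac{-90 + N}{66 + p}$)
$\left(R{\left(-65,9 \right)} + 3581\right) \left(744 + 795\right) = \left(\frac{-90 - 65}{66 + 9} + 3581\right) \left(744 + 795\right) = \left(\frac{1}{75} \left(-155\right) + 3581\right) 1539 = \left(- \frac{31}{15} + 3581\right) 1539 = \frac{53684}{15} \cdot 1539 = \frac{27539892}{5}$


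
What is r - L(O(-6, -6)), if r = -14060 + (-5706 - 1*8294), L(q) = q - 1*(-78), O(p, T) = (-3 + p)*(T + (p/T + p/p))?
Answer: -28174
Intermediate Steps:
O(p, T) = (-3 + p)*(1 + T + p/T) (O(p, T) = (-3 + p)*(T + (p/T + 1)) = (-3 + p)*(T + (1 + p/T)) = (-3 + p)*(1 + T + p/T))
L(q) = 78 + q (L(q) = q + 78 = 78 + q)
r = -28060 (r = -14060 + (-5706 - 8294) = -14060 - 14000 = -28060)
r - L(O(-6, -6)) = -28060 - (78 + ((-6)**2 - 3*(-6) - 6*(-3 - 6 - 3*(-6) - 6*(-6)))/(-6)) = -28060 - (78 - (36 + 18 - 6*(-3 - 6 + 18 + 36))/6) = -28060 - (78 - (36 + 18 - 6*45)/6) = -28060 - (78 - (36 + 18 - 270)/6) = -28060 - (78 - 1/6*(-216)) = -28060 - (78 + 36) = -28060 - 1*114 = -28060 - 114 = -28174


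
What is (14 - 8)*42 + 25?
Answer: 277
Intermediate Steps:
(14 - 8)*42 + 25 = 6*42 + 25 = 252 + 25 = 277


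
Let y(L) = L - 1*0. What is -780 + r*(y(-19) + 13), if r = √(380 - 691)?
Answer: -780 - 6*I*√311 ≈ -780.0 - 105.81*I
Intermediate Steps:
y(L) = L (y(L) = L + 0 = L)
r = I*√311 (r = √(-311) = I*√311 ≈ 17.635*I)
-780 + r*(y(-19) + 13) = -780 + (I*√311)*(-19 + 13) = -780 + (I*√311)*(-6) = -780 - 6*I*√311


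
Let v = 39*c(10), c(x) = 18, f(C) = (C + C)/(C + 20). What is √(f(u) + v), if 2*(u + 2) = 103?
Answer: 12*√94381/139 ≈ 26.522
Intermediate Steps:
u = 99/2 (u = -2 + (½)*103 = -2 + 103/2 = 99/2 ≈ 49.500)
f(C) = 2*C/(20 + C) (f(C) = (2*C)/(20 + C) = 2*C/(20 + C))
v = 702 (v = 39*18 = 702)
√(f(u) + v) = √(2*(99/2)/(20 + 99/2) + 702) = √(2*(99/2)/(139/2) + 702) = √(2*(99/2)*(2/139) + 702) = √(198/139 + 702) = √(97776/139) = 12*√94381/139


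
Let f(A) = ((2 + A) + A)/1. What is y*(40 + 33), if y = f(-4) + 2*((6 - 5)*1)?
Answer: -292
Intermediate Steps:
f(A) = 2 + 2*A (f(A) = (2 + 2*A)*1 = 2 + 2*A)
y = -4 (y = (2 + 2*(-4)) + 2*((6 - 5)*1) = (2 - 8) + 2*(1*1) = -6 + 2*1 = -6 + 2 = -4)
y*(40 + 33) = -4*(40 + 33) = -4*73 = -292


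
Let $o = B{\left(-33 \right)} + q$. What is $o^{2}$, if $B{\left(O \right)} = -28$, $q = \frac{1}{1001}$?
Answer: $\frac{785512729}{1002001} \approx 783.94$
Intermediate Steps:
$q = \frac{1}{1001} \approx 0.000999$
$o = - \frac{28027}{1001}$ ($o = -28 + \frac{1}{1001} = - \frac{28027}{1001} \approx -27.999$)
$o^{2} = \left(- \frac{28027}{1001}\right)^{2} = \frac{785512729}{1002001}$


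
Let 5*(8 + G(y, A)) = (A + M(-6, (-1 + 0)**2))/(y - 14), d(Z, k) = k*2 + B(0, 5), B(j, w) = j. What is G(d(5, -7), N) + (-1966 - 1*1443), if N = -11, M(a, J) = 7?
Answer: -119594/35 ≈ -3417.0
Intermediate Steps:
d(Z, k) = 2*k (d(Z, k) = k*2 + 0 = 2*k + 0 = 2*k)
G(y, A) = -8 + (7 + A)/(5*(-14 + y)) (G(y, A) = -8 + ((A + 7)/(y - 14))/5 = -8 + ((7 + A)/(-14 + y))/5 = -8 + (7 + A)/(5*(-14 + y)))
G(d(5, -7), N) + (-1966 - 1*1443) = (567 - 11 - 80*(-7))/(5*(-14 + 2*(-7))) + (-1966 - 1*1443) = (567 - 11 - 40*(-14))/(5*(-14 - 14)) + (-1966 - 1443) = (1/5)*(567 - 11 + 560)/(-28) - 3409 = (1/5)*(-1/28)*1116 - 3409 = -279/35 - 3409 = -119594/35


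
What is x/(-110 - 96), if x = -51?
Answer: 51/206 ≈ 0.24757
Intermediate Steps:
x/(-110 - 96) = -51/(-110 - 96) = -51/(-206) = -1/206*(-51) = 51/206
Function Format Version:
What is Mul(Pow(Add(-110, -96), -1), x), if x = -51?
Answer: Rational(51, 206) ≈ 0.24757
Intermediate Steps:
Mul(Pow(Add(-110, -96), -1), x) = Mul(Pow(Add(-110, -96), -1), -51) = Mul(Pow(-206, -1), -51) = Mul(Rational(-1, 206), -51) = Rational(51, 206)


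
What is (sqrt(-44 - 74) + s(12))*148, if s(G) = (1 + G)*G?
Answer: 23088 + 148*I*sqrt(118) ≈ 23088.0 + 1607.7*I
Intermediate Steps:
s(G) = G*(1 + G)
(sqrt(-44 - 74) + s(12))*148 = (sqrt(-44 - 74) + 12*(1 + 12))*148 = (sqrt(-118) + 12*13)*148 = (I*sqrt(118) + 156)*148 = (156 + I*sqrt(118))*148 = 23088 + 148*I*sqrt(118)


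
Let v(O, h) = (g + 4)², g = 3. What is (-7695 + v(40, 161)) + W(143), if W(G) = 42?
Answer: -7604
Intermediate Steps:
v(O, h) = 49 (v(O, h) = (3 + 4)² = 7² = 49)
(-7695 + v(40, 161)) + W(143) = (-7695 + 49) + 42 = -7646 + 42 = -7604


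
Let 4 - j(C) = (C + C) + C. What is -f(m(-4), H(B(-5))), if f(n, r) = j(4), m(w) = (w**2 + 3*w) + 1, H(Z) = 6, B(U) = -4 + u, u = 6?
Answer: 8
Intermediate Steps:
B(U) = 2 (B(U) = -4 + 6 = 2)
m(w) = 1 + w**2 + 3*w
j(C) = 4 - 3*C (j(C) = 4 - ((C + C) + C) = 4 - (2*C + C) = 4 - 3*C)
f(n, r) = -8 (f(n, r) = 4 - 3*4 = 4 - 12 = -8)
-f(m(-4), H(B(-5))) = -1*(-8) = 8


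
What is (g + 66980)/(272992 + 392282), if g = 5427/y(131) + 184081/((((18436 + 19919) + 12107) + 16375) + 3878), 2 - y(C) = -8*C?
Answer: 331592819357/3293139563700 ≈ 0.10069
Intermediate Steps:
y(C) = 2 + 8*C (y(C) = 2 - (-8)*C = 2 + 8*C)
g = 38470357/4950050 (g = 5427/(2 + 8*131) + 184081/((((18436 + 19919) + 12107) + 16375) + 3878) = 5427/(2 + 1048) + 184081/(((38355 + 12107) + 16375) + 3878) = 5427/1050 + 184081/((50462 + 16375) + 3878) = 5427*(1/1050) + 184081/(66837 + 3878) = 1809/350 + 184081/70715 = 38470357/4950050 ≈ 7.7717)
(g + 66980)/(272992 + 392282) = (38470357/4950050 + 66980)/(272992 + 392282) = (331592819357/4950050)/665274 = (331592819357/4950050)*(1/665274) = 331592819357/3293139563700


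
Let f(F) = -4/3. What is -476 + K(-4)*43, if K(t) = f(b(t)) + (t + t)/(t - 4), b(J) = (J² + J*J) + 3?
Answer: -1471/3 ≈ -490.33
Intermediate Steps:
b(J) = 3 + 2*J² (b(J) = (J² + J²) + 3 = 2*J² + 3 = 3 + 2*J²)
f(F) = -4/3 (f(F) = -4*⅓ = -4/3)
K(t) = -4/3 + 2*t/(-4 + t) (K(t) = -4/3 + (t + t)/(t - 4) = -4/3 + (2*t)/(-4 + t) = -4/3 + 2*t/(-4 + t))
-476 + K(-4)*43 = -476 + (2*(8 - 4)/(3*(-4 - 4)))*43 = -476 + ((⅔)*4/(-8))*43 = -476 + ((⅔)*(-⅛)*4)*43 = -476 - ⅓*43 = -476 - 43/3 = -1471/3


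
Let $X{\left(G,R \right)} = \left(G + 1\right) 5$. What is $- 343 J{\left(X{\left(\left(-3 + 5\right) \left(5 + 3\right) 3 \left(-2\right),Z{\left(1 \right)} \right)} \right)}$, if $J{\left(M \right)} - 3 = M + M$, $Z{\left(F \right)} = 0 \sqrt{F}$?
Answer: $324821$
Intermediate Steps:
$Z{\left(F \right)} = 0$
$X{\left(G,R \right)} = 5 + 5 G$ ($X{\left(G,R \right)} = \left(1 + G\right) 5 = 5 + 5 G$)
$J{\left(M \right)} = 3 + 2 M$ ($J{\left(M \right)} = 3 + \left(M + M\right) = 3 + 2 M$)
$- 343 J{\left(X{\left(\left(-3 + 5\right) \left(5 + 3\right) 3 \left(-2\right),Z{\left(1 \right)} \right)} \right)} = - 343 \left(3 + 2 \left(5 + 5 \left(-3 + 5\right) \left(5 + 3\right) 3 \left(-2\right)\right)\right) = - 343 \left(3 + 2 \left(5 + 5 \cdot 2 \cdot 8 \cdot 3 \left(-2\right)\right)\right) = - 343 \left(3 + 2 \left(5 + 5 \cdot 16 \cdot 3 \left(-2\right)\right)\right) = - 343 \left(3 + 2 \left(5 + 5 \cdot 48 \left(-2\right)\right)\right) = - 343 \left(3 + 2 \left(5 + 5 \left(-96\right)\right)\right) = - 343 \left(3 + 2 \left(5 - 480\right)\right) = - 343 \left(3 + 2 \left(-475\right)\right) = - 343 \left(3 - 950\right) = \left(-343\right) \left(-947\right) = 324821$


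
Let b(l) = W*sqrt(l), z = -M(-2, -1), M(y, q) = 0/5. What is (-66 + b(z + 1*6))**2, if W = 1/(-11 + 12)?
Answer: (66 - sqrt(6))**2 ≈ 4038.7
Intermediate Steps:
M(y, q) = 0 (M(y, q) = 0*(1/5) = 0)
W = 1 (W = 1/1 = 1)
z = 0 (z = -1*0 = 0)
b(l) = sqrt(l) (b(l) = 1*sqrt(l) = sqrt(l))
(-66 + b(z + 1*6))**2 = (-66 + sqrt(0 + 1*6))**2 = (-66 + sqrt(0 + 6))**2 = (-66 + sqrt(6))**2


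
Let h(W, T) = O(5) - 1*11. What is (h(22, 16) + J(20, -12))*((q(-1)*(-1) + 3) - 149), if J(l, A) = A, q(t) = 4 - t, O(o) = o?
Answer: 2718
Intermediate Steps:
h(W, T) = -6 (h(W, T) = 5 - 1*11 = 5 - 11 = -6)
(h(22, 16) + J(20, -12))*((q(-1)*(-1) + 3) - 149) = (-6 - 12)*(((4 - 1*(-1))*(-1) + 3) - 149) = -18*(((4 + 1)*(-1) + 3) - 149) = -18*((5*(-1) + 3) - 149) = -18*((-5 + 3) - 149) = -18*(-2 - 149) = -18*(-151) = 2718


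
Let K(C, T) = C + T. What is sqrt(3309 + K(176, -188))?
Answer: sqrt(3297) ≈ 57.419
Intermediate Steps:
sqrt(3309 + K(176, -188)) = sqrt(3309 + (176 - 188)) = sqrt(3309 - 12) = sqrt(3297)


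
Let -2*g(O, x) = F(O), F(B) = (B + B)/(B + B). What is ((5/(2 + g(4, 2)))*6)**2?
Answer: 400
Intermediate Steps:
F(B) = 1 (F(B) = (2*B)/((2*B)) = (2*B)*(1/(2*B)) = 1)
g(O, x) = -1/2 (g(O, x) = -1/2*1 = -1/2)
((5/(2 + g(4, 2)))*6)**2 = ((5/(2 - 1/2))*6)**2 = ((5/(3/2))*6)**2 = (((2/3)*5)*6)**2 = ((10/3)*6)**2 = 20**2 = 400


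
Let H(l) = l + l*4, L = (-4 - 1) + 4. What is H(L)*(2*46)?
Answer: -460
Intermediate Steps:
L = -1 (L = -5 + 4 = -1)
H(l) = 5*l (H(l) = l + 4*l = 5*l)
H(L)*(2*46) = (5*(-1))*(2*46) = -5*92 = -460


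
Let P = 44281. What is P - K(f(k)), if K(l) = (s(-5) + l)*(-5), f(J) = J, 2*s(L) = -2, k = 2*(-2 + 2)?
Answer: 44276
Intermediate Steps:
k = 0 (k = 2*0 = 0)
s(L) = -1 (s(L) = (½)*(-2) = -1)
K(l) = 5 - 5*l (K(l) = (-1 + l)*(-5) = 5 - 5*l)
P - K(f(k)) = 44281 - (5 - 5*0) = 44281 - (5 + 0) = 44281 - 1*5 = 44281 - 5 = 44276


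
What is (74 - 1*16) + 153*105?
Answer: 16123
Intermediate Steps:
(74 - 1*16) + 153*105 = (74 - 16) + 16065 = 58 + 16065 = 16123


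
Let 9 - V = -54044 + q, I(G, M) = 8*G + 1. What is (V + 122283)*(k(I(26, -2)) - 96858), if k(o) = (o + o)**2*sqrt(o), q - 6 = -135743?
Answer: -30226766634 + 54526642852*sqrt(209) ≈ 7.5806e+11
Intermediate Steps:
q = -135737 (q = 6 - 135743 = -135737)
I(G, M) = 1 + 8*G
V = 189790 (V = 9 - (-54044 - 135737) = 9 - 1*(-189781) = 9 + 189781 = 189790)
k(o) = 4*o**(5/2) (k(o) = (2*o)**2*sqrt(o) = (4*o**2)*sqrt(o) = 4*o**(5/2))
(V + 122283)*(k(I(26, -2)) - 96858) = (189790 + 122283)*(4*(1 + 8*26)**(5/2) - 96858) = 312073*(4*(1 + 208)**(5/2) - 96858) = 312073*(4*209**(5/2) - 96858) = 312073*(4*(43681*sqrt(209)) - 96858) = 312073*(174724*sqrt(209) - 96858) = 312073*(-96858 + 174724*sqrt(209)) = -30226766634 + 54526642852*sqrt(209)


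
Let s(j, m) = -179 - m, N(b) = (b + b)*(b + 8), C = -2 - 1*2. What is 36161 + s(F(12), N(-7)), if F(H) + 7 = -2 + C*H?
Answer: 35996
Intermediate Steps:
C = -4 (C = -2 - 2 = -4)
F(H) = -9 - 4*H (F(H) = -7 + (-2 - 4*H) = -9 - 4*H)
N(b) = 2*b*(8 + b) (N(b) = (2*b)*(8 + b) = 2*b*(8 + b))
36161 + s(F(12), N(-7)) = 36161 + (-179 - 2*(-7)*(8 - 7)) = 36161 + (-179 - 2*(-7)) = 36161 + (-179 - 1*(-14)) = 36161 + (-179 + 14) = 36161 - 165 = 35996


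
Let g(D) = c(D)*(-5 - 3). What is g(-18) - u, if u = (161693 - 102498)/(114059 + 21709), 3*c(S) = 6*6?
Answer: -13092923/135768 ≈ -96.436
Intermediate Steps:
c(S) = 12 (c(S) = (6*6)/3 = (⅓)*36 = 12)
g(D) = -96 (g(D) = 12*(-5 - 3) = 12*(-8) = -96)
u = 59195/135768 ≈ 0.43600
g(-18) - u = -96 - 1*59195/135768 = -96 - 59195/135768 = -13092923/135768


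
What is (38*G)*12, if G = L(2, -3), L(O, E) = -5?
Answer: -2280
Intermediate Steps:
G = -5
(38*G)*12 = (38*(-5))*12 = -190*12 = -2280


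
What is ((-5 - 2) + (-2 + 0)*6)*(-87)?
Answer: 1653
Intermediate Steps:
((-5 - 2) + (-2 + 0)*6)*(-87) = (-7 - 2*6)*(-87) = (-7 - 12)*(-87) = -19*(-87) = 1653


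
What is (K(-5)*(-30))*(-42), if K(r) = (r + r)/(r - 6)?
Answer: 12600/11 ≈ 1145.5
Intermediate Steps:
K(r) = 2*r/(-6 + r) (K(r) = (2*r)/(-6 + r) = 2*r/(-6 + r))
(K(-5)*(-30))*(-42) = ((2*(-5)/(-6 - 5))*(-30))*(-42) = ((2*(-5)/(-11))*(-30))*(-42) = ((2*(-5)*(-1/11))*(-30))*(-42) = ((10/11)*(-30))*(-42) = -300/11*(-42) = 12600/11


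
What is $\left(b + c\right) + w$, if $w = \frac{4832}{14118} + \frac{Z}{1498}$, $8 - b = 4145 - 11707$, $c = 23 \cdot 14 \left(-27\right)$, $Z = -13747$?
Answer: $- \frac{11979026273}{10574382} \approx -1132.8$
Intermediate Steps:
$c = -8694$ ($c = 322 \left(-27\right) = -8694$)
$b = 7570$ ($b = 8 - \left(4145 - 11707\right) = 8 - -7562 = 8 + 7562 = 7570$)
$w = - \frac{93420905}{10574382}$ ($w = \frac{4832}{14118} - \frac{13747}{1498} = 4832 \cdot \frac{1}{14118} - \frac{13747}{1498} = \frac{2416}{7059} - \frac{13747}{1498} = - \frac{93420905}{10574382} \approx -8.8346$)
$\left(b + c\right) + w = \left(7570 - 8694\right) - \frac{93420905}{10574382} = -1124 - \frac{93420905}{10574382} = - \frac{11979026273}{10574382}$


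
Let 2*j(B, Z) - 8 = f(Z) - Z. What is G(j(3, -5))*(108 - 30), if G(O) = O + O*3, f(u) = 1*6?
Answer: 2964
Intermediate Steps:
f(u) = 6
j(B, Z) = 7 - Z/2 (j(B, Z) = 4 + (6 - Z)/2 = 4 + (3 - Z/2) = 7 - Z/2)
G(O) = 4*O (G(O) = O + 3*O = 4*O)
G(j(3, -5))*(108 - 30) = (4*(7 - ½*(-5)))*(108 - 30) = (4*(7 + 5/2))*78 = (4*(19/2))*78 = 38*78 = 2964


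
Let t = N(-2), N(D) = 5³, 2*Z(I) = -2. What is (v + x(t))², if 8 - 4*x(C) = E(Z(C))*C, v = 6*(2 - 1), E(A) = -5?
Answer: 431649/16 ≈ 26978.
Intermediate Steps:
Z(I) = -1 (Z(I) = (½)*(-2) = -1)
v = 6 (v = 6*1 = 6)
N(D) = 125
t = 125
x(C) = 2 + 5*C/4 (x(C) = 2 - (-5)*C/4 = 2 + 5*C/4)
(v + x(t))² = (6 + (2 + (5/4)*125))² = (6 + (2 + 625/4))² = (6 + 633/4)² = (657/4)² = 431649/16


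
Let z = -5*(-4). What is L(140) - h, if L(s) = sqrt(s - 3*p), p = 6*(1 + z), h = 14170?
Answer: -14170 + I*sqrt(238) ≈ -14170.0 + 15.427*I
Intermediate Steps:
z = 20
p = 126 (p = 6*(1 + 20) = 6*21 = 126)
L(s) = sqrt(-378 + s) (L(s) = sqrt(s - 3*126) = sqrt(s - 378) = sqrt(-378 + s))
L(140) - h = sqrt(-378 + 140) - 1*14170 = sqrt(-238) - 14170 = I*sqrt(238) - 14170 = -14170 + I*sqrt(238)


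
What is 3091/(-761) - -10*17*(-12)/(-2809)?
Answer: -7130179/2137649 ≈ -3.3355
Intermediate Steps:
3091/(-761) - -10*17*(-12)/(-2809) = 3091*(-1/761) - (-170*(-12))*(-1)/2809 = -3091/761 - 2040*(-1)/2809 = -3091/761 - 1*(-2040/2809) = -3091/761 + 2040/2809 = -7130179/2137649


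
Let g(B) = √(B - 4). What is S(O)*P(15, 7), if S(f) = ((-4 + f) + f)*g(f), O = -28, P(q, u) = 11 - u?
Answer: -960*I*√2 ≈ -1357.6*I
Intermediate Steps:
g(B) = √(-4 + B)
S(f) = √(-4 + f)*(-4 + 2*f) (S(f) = ((-4 + f) + f)*√(-4 + f) = (-4 + 2*f)*√(-4 + f) = √(-4 + f)*(-4 + 2*f))
S(O)*P(15, 7) = (2*√(-4 - 28)*(-2 - 28))*(11 - 1*7) = (2*√(-32)*(-30))*(11 - 7) = (2*(4*I*√2)*(-30))*4 = -240*I*√2*4 = -960*I*√2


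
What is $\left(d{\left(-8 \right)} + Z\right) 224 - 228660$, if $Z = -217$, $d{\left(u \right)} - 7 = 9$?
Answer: $-273684$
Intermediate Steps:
$d{\left(u \right)} = 16$ ($d{\left(u \right)} = 7 + 9 = 16$)
$\left(d{\left(-8 \right)} + Z\right) 224 - 228660 = \left(16 - 217\right) 224 - 228660 = \left(-201\right) 224 - 228660 = -45024 - 228660 = -273684$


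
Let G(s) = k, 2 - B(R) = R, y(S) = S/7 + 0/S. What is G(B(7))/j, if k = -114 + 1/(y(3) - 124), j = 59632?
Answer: -98617/51581680 ≈ -0.0019119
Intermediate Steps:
y(S) = S/7 (y(S) = S*(⅐) + 0 = S/7 + 0 = S/7)
B(R) = 2 - R
k = -98617/865 (k = -114 + 1/((⅐)*3 - 124) = -114 + 1/(3/7 - 124) = -114 + 1/(-865/7) = -114 - 7/865 = -98617/865 ≈ -114.01)
G(s) = -98617/865
G(B(7))/j = -98617/865/59632 = -98617/865*1/59632 = -98617/51581680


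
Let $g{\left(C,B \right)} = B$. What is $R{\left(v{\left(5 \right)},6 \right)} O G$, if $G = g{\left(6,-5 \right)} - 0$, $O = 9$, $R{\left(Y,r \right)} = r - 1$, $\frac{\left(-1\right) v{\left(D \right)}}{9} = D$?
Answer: $-225$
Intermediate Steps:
$v{\left(D \right)} = - 9 D$
$R{\left(Y,r \right)} = -1 + r$
$G = -5$ ($G = -5 - 0 = -5 + 0 = -5$)
$R{\left(v{\left(5 \right)},6 \right)} O G = \left(-1 + 6\right) 9 \left(-5\right) = 5 \cdot 9 \left(-5\right) = 45 \left(-5\right) = -225$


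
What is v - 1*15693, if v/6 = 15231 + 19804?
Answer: 194517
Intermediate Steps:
v = 210210 (v = 6*(15231 + 19804) = 6*35035 = 210210)
v - 1*15693 = 210210 - 1*15693 = 210210 - 15693 = 194517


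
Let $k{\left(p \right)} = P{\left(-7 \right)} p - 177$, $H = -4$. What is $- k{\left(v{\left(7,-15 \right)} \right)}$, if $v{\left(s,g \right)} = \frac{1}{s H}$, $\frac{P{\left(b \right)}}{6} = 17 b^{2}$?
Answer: $\frac{711}{2} \approx 355.5$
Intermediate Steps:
$P{\left(b \right)} = 102 b^{2}$ ($P{\left(b \right)} = 6 \cdot 17 b^{2} = 102 b^{2}$)
$v{\left(s,g \right)} = - \frac{1}{4 s}$ ($v{\left(s,g \right)} = \frac{1}{s \left(-4\right)} = \frac{1}{s} \left(- \frac{1}{4}\right) = - \frac{1}{4 s}$)
$k{\left(p \right)} = -177 + 4998 p$ ($k{\left(p \right)} = 102 \left(-7\right)^{2} p - 177 = 102 \cdot 49 p - 177 = 4998 p - 177 = -177 + 4998 p$)
$- k{\left(v{\left(7,-15 \right)} \right)} = - (-177 + 4998 \left(- \frac{1}{4 \cdot 7}\right)) = - (-177 + 4998 \left(\left(- \frac{1}{4}\right) \frac{1}{7}\right)) = - (-177 + 4998 \left(- \frac{1}{28}\right)) = - (-177 - \frac{357}{2}) = \left(-1\right) \left(- \frac{711}{2}\right) = \frac{711}{2}$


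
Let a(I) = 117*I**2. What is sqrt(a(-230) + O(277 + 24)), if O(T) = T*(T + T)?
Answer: sqrt(6370502) ≈ 2524.0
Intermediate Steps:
O(T) = 2*T**2 (O(T) = T*(2*T) = 2*T**2)
sqrt(a(-230) + O(277 + 24)) = sqrt(117*(-230)**2 + 2*(277 + 24)**2) = sqrt(117*52900 + 2*301**2) = sqrt(6189300 + 2*90601) = sqrt(6189300 + 181202) = sqrt(6370502)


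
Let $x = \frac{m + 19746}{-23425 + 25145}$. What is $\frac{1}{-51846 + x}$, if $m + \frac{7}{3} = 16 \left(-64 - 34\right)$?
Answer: $- \frac{5160}{267470833} \approx -1.9292 \cdot 10^{-5}$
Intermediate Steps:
$m = - \frac{4711}{3}$ ($m = - \frac{7}{3} + 16 \left(-64 - 34\right) = - \frac{7}{3} + 16 \left(-98\right) = - \frac{7}{3} - 1568 = - \frac{4711}{3} \approx -1570.3$)
$x = \frac{54527}{5160}$ ($x = \frac{- \frac{4711}{3} + 19746}{-23425 + 25145} = \frac{54527}{3 \cdot 1720} = \frac{54527}{3} \cdot \frac{1}{1720} = \frac{54527}{5160} \approx 10.567$)
$\frac{1}{-51846 + x} = \frac{1}{-51846 + \frac{54527}{5160}} = \frac{1}{- \frac{267470833}{5160}} = - \frac{5160}{267470833}$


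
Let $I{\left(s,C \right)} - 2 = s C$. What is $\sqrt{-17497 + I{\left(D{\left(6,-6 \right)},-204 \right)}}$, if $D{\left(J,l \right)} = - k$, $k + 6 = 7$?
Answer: $i \sqrt{17291} \approx 131.5 i$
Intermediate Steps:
$k = 1$ ($k = -6 + 7 = 1$)
$D{\left(J,l \right)} = -1$ ($D{\left(J,l \right)} = \left(-1\right) 1 = -1$)
$I{\left(s,C \right)} = 2 + C s$ ($I{\left(s,C \right)} = 2 + s C = 2 + C s$)
$\sqrt{-17497 + I{\left(D{\left(6,-6 \right)},-204 \right)}} = \sqrt{-17497 + \left(2 - -204\right)} = \sqrt{-17497 + \left(2 + 204\right)} = \sqrt{-17497 + 206} = \sqrt{-17291} = i \sqrt{17291}$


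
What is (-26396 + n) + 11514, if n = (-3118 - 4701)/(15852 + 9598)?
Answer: -378754719/25450 ≈ -14882.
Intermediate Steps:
n = -7819/25450 ≈ -0.30723
(-26396 + n) + 11514 = (-26396 - 7819/25450) + 11514 = -671786019/25450 + 11514 = -378754719/25450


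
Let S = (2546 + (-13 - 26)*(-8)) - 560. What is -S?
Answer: -2298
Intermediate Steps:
S = 2298 (S = (2546 - 39*(-8)) - 560 = (2546 + 312) - 560 = 2858 - 560 = 2298)
-S = -1*2298 = -2298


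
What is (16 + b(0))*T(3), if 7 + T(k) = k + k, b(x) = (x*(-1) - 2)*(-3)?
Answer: -22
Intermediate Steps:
b(x) = 6 + 3*x (b(x) = (-x - 2)*(-3) = (-2 - x)*(-3) = 6 + 3*x)
T(k) = -7 + 2*k (T(k) = -7 + (k + k) = -7 + 2*k)
(16 + b(0))*T(3) = (16 + (6 + 3*0))*(-7 + 2*3) = (16 + (6 + 0))*(-7 + 6) = (16 + 6)*(-1) = 22*(-1) = -22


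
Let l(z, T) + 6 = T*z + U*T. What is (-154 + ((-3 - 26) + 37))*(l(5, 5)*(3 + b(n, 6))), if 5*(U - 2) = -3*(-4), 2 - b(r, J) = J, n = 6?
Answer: 5986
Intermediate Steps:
b(r, J) = 2 - J
U = 22/5 (U = 2 + (-3*(-4))/5 = 2 + (⅕)*12 = 2 + 12/5 = 22/5 ≈ 4.4000)
l(z, T) = -6 + 22*T/5 + T*z (l(z, T) = -6 + (T*z + 22*T/5) = -6 + (22*T/5 + T*z) = -6 + 22*T/5 + T*z)
(-154 + ((-3 - 26) + 37))*(l(5, 5)*(3 + b(n, 6))) = (-154 + ((-3 - 26) + 37))*((-6 + (22/5)*5 + 5*5)*(3 + (2 - 1*6))) = (-154 + (-29 + 37))*((-6 + 22 + 25)*(3 + (2 - 6))) = (-154 + 8)*(41*(3 - 4)) = -5986*(-1) = -146*(-41) = 5986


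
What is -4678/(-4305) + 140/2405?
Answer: 2370658/2070705 ≈ 1.1449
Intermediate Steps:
-4678/(-4305) + 140/2405 = -4678*(-1/4305) + 140*(1/2405) = 4678/4305 + 28/481 = 2370658/2070705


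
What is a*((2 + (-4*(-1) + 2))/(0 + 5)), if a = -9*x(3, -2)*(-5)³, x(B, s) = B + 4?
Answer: 12600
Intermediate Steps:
x(B, s) = 4 + B
a = 7875 (a = -9*(4 + 3)*(-5)³ = -9*7*(-125) = -63*(-125) = 7875)
a*((2 + (-4*(-1) + 2))/(0 + 5)) = 7875*((2 + (-4*(-1) + 2))/(0 + 5)) = 7875*((2 + (4 + 2))/5) = 7875*((2 + 6)*(⅕)) = 7875*(8*(⅕)) = 7875*(8/5) = 12600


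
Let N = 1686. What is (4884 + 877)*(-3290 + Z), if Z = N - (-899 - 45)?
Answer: -3802260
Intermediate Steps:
Z = 2630 (Z = 1686 - (-899 - 45) = 1686 - 1*(-944) = 1686 + 944 = 2630)
(4884 + 877)*(-3290 + Z) = (4884 + 877)*(-3290 + 2630) = 5761*(-660) = -3802260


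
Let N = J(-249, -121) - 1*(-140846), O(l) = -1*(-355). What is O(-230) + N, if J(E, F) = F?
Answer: 141080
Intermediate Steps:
O(l) = 355
N = 140725 (N = -121 - 1*(-140846) = -121 + 140846 = 140725)
O(-230) + N = 355 + 140725 = 141080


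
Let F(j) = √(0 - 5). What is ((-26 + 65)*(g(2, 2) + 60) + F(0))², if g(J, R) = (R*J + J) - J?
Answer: (2496 + I*√5)² ≈ 6.23e+6 + 1.116e+4*I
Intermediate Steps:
g(J, R) = J*R (g(J, R) = (J*R + J) - J = (J + J*R) - J = J*R)
F(j) = I*√5 (F(j) = √(-5) = I*√5)
((-26 + 65)*(g(2, 2) + 60) + F(0))² = ((-26 + 65)*(2*2 + 60) + I*√5)² = (39*(4 + 60) + I*√5)² = (39*64 + I*√5)² = (2496 + I*√5)²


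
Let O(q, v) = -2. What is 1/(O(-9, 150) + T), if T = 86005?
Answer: 1/86003 ≈ 1.1628e-5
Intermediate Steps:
1/(O(-9, 150) + T) = 1/(-2 + 86005) = 1/86003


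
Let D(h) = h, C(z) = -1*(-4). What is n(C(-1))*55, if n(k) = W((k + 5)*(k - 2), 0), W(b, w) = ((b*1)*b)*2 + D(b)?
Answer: 36630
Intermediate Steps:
C(z) = 4
W(b, w) = b + 2*b² (W(b, w) = ((b*1)*b)*2 + b = (b*b)*2 + b = b²*2 + b = 2*b² + b = b + 2*b²)
n(k) = (1 + 2*(-2 + k)*(5 + k))*(-2 + k)*(5 + k) (n(k) = ((k + 5)*(k - 2))*(1 + 2*((k + 5)*(k - 2))) = ((5 + k)*(-2 + k))*(1 + 2*((5 + k)*(-2 + k))) = ((-2 + k)*(5 + k))*(1 + 2*((-2 + k)*(5 + k))) = ((-2 + k)*(5 + k))*(1 + 2*(-2 + k)*(5 + k)) = (1 + 2*(-2 + k)*(5 + k))*(-2 + k)*(5 + k))
n(C(-1))*55 = (-10 + 4² + 2*(-10 + 4² + 3*4)² + 3*4)*55 = (-10 + 16 + 2*(-10 + 16 + 12)² + 12)*55 = (-10 + 16 + 2*18² + 12)*55 = (-10 + 16 + 2*324 + 12)*55 = (-10 + 16 + 648 + 12)*55 = 666*55 = 36630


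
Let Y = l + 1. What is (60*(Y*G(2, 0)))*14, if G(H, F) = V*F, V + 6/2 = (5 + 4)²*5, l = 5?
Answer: 0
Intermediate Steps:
V = 402 (V = -3 + (5 + 4)²*5 = -3 + 9²*5 = -3 + 81*5 = -3 + 405 = 402)
Y = 6 (Y = 5 + 1 = 6)
G(H, F) = 402*F
(60*(Y*G(2, 0)))*14 = (60*(6*(402*0)))*14 = (60*(6*0))*14 = (60*0)*14 = 0*14 = 0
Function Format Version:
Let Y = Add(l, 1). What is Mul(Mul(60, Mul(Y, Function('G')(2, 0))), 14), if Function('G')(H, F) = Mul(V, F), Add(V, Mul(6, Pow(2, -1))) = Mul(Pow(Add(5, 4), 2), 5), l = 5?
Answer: 0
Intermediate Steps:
V = 402 (V = Add(-3, Mul(Pow(Add(5, 4), 2), 5)) = Add(-3, Mul(Pow(9, 2), 5)) = Add(-3, Mul(81, 5)) = Add(-3, 405) = 402)
Y = 6 (Y = Add(5, 1) = 6)
Function('G')(H, F) = Mul(402, F)
Mul(Mul(60, Mul(Y, Function('G')(2, 0))), 14) = Mul(Mul(60, Mul(6, Mul(402, 0))), 14) = Mul(Mul(60, Mul(6, 0)), 14) = Mul(Mul(60, 0), 14) = Mul(0, 14) = 0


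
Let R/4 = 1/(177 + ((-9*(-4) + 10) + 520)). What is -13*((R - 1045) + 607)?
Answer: 4230590/743 ≈ 5693.9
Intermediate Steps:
R = 4/743 (R = 4/(177 + ((-9*(-4) + 10) + 520)) = 4/(177 + ((36 + 10) + 520)) = 4/(177 + (46 + 520)) = 4/(177 + 566) = 4/743 ≈ 0.0053836)
-13*((R - 1045) + 607) = -13*((4/743 - 1045) + 607) = -13*(-776431/743 + 607) = -13*(-325430/743) = 4230590/743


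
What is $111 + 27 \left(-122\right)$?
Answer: $-3183$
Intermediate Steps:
$111 + 27 \left(-122\right) = 111 - 3294 = -3183$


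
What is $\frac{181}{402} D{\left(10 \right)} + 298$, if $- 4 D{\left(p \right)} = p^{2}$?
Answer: $\frac{115271}{402} \approx 286.74$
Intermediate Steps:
$D{\left(p \right)} = - \frac{p^{2}}{4}$
$\frac{181}{402} D{\left(10 \right)} + 298 = \frac{181}{402} \left(- \frac{10^{2}}{4}\right) + 298 = 181 \cdot \frac{1}{402} \left(\left(- \frac{1}{4}\right) 100\right) + 298 = \frac{181}{402} \left(-25\right) + 298 = - \frac{4525}{402} + 298 = \frac{115271}{402}$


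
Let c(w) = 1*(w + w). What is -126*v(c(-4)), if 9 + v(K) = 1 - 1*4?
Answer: 1512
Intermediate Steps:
c(w) = 2*w (c(w) = 1*(2*w) = 2*w)
v(K) = -12 (v(K) = -9 + (1 - 1*4) = -9 + (1 - 4) = -9 - 3 = -12)
-126*v(c(-4)) = -126*(-12) = 1512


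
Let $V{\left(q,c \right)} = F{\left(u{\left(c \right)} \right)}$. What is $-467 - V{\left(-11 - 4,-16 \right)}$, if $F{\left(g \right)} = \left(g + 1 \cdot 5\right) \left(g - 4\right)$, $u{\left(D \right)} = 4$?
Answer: $-467$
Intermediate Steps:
$F{\left(g \right)} = \left(-4 + g\right) \left(5 + g\right)$ ($F{\left(g \right)} = \left(g + 5\right) \left(-4 + g\right) = \left(5 + g\right) \left(-4 + g\right) = \left(-4 + g\right) \left(5 + g\right)$)
$V{\left(q,c \right)} = 0$ ($V{\left(q,c \right)} = -20 + 4 + 4^{2} = -20 + 4 + 16 = 0$)
$-467 - V{\left(-11 - 4,-16 \right)} = -467 - 0 = -467 + 0 = -467$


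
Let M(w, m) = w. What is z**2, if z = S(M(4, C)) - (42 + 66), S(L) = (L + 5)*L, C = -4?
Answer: 5184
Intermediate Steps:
S(L) = L*(5 + L) (S(L) = (5 + L)*L = L*(5 + L))
z = -72 (z = 4*(5 + 4) - (42 + 66) = 4*9 - 1*108 = 36 - 108 = -72)
z**2 = (-72)**2 = 5184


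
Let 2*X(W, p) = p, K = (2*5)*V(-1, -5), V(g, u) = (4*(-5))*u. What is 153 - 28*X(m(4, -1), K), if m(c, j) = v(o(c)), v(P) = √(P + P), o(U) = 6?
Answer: -13847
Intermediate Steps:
V(g, u) = -20*u
v(P) = √2*√P (v(P) = √(2*P) = √2*√P)
m(c, j) = 2*√3 (m(c, j) = √2*√6 = 2*√3)
K = 1000 (K = (2*5)*(-20*(-5)) = 10*100 = 1000)
X(W, p) = p/2
153 - 28*X(m(4, -1), K) = 153 - 14*1000 = 153 - 28*500 = 153 - 14000 = -13847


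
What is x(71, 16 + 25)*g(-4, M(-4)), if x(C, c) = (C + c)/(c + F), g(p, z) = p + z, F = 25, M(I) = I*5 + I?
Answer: -1568/33 ≈ -47.515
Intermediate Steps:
M(I) = 6*I (M(I) = 5*I + I = 6*I)
x(C, c) = (C + c)/(25 + c) (x(C, c) = (C + c)/(c + 25) = (C + c)/(25 + c))
x(71, 16 + 25)*g(-4, M(-4)) = ((71 + (16 + 25))/(25 + (16 + 25)))*(-4 + 6*(-4)) = ((71 + 41)/(25 + 41))*(-4 - 24) = (112/66)*(-28) = ((1/66)*112)*(-28) = (56/33)*(-28) = -1568/33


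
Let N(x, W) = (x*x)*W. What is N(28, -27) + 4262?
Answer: -16906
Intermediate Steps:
N(x, W) = W*x² (N(x, W) = x²*W = W*x²)
N(28, -27) + 4262 = -27*28² + 4262 = -27*784 + 4262 = -21168 + 4262 = -16906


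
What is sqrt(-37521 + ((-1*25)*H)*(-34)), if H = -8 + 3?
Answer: I*sqrt(41771) ≈ 204.38*I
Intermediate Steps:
H = -5
sqrt(-37521 + ((-1*25)*H)*(-34)) = sqrt(-37521 + (-1*25*(-5))*(-34)) = sqrt(-37521 - 25*(-5)*(-34)) = sqrt(-37521 + 125*(-34)) = sqrt(-37521 - 4250) = sqrt(-41771) = I*sqrt(41771)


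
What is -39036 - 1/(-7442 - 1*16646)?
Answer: -940299167/24088 ≈ -39036.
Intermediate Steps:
-39036 - 1/(-7442 - 1*16646) = -39036 - 1/(-7442 - 16646) = -39036 - 1/(-24088) = -39036 - 1*(-1/24088) = -39036 + 1/24088 = -940299167/24088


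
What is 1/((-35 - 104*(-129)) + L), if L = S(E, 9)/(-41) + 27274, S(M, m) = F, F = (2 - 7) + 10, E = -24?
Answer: 41/1666850 ≈ 2.4597e-5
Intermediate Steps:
F = 5 (F = -5 + 10 = 5)
S(M, m) = 5
L = 1118229/41 (L = 5/(-41) + 27274 = -1/41*5 + 27274 = -5/41 + 27274 = 1118229/41 ≈ 27274.)
1/((-35 - 104*(-129)) + L) = 1/((-35 - 104*(-129)) + 1118229/41) = 1/((-35 + 13416) + 1118229/41) = 1/(13381 + 1118229/41) = 1/(1666850/41) = 41/1666850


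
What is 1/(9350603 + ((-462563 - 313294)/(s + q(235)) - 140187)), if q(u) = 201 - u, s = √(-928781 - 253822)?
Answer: 10902939212882/100420849338144564769 - 775857*I*√1182603/100420849338144564769 ≈ 1.0857e-7 - 8.4019e-12*I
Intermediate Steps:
s = I*√1182603 (s = √(-1182603) = I*√1182603 ≈ 1087.5*I)
1/(9350603 + ((-462563 - 313294)/(s + q(235)) - 140187)) = 1/(9350603 + ((-462563 - 313294)/(I*√1182603 + (201 - 1*235)) - 140187)) = 1/(9350603 + (-775857/(I*√1182603 + (201 - 235)) - 140187)) = 1/(9350603 + (-775857/(I*√1182603 - 34) - 140187)) = 1/(9350603 + (-775857/(-34 + I*√1182603) - 140187)) = 1/(9350603 + (-140187 - 775857/(-34 + I*√1182603))) = 1/(9210416 - 775857/(-34 + I*√1182603))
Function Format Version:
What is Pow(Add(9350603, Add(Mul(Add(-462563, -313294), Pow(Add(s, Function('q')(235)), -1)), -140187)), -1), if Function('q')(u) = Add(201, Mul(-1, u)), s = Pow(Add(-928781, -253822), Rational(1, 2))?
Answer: Add(Rational(10902939212882, 100420849338144564769), Mul(Rational(-775857, 100420849338144564769), I, Pow(1182603, Rational(1, 2)))) ≈ Add(1.0857e-7, Mul(-8.4019e-12, I))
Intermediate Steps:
s = Mul(I, Pow(1182603, Rational(1, 2))) (s = Pow(-1182603, Rational(1, 2)) = Mul(I, Pow(1182603, Rational(1, 2))) ≈ Mul(1087.5, I))
Pow(Add(9350603, Add(Mul(Add(-462563, -313294), Pow(Add(s, Function('q')(235)), -1)), -140187)), -1) = Pow(Add(9350603, Add(Mul(Add(-462563, -313294), Pow(Add(Mul(I, Pow(1182603, Rational(1, 2))), Add(201, Mul(-1, 235))), -1)), -140187)), -1) = Pow(Add(9350603, Add(Mul(-775857, Pow(Add(Mul(I, Pow(1182603, Rational(1, 2))), Add(201, -235)), -1)), -140187)), -1) = Pow(Add(9350603, Add(Mul(-775857, Pow(Add(Mul(I, Pow(1182603, Rational(1, 2))), -34), -1)), -140187)), -1) = Pow(Add(9350603, Add(Mul(-775857, Pow(Add(-34, Mul(I, Pow(1182603, Rational(1, 2)))), -1)), -140187)), -1) = Pow(Add(9350603, Add(-140187, Mul(-775857, Pow(Add(-34, Mul(I, Pow(1182603, Rational(1, 2)))), -1)))), -1) = Pow(Add(9210416, Mul(-775857, Pow(Add(-34, Mul(I, Pow(1182603, Rational(1, 2)))), -1))), -1)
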